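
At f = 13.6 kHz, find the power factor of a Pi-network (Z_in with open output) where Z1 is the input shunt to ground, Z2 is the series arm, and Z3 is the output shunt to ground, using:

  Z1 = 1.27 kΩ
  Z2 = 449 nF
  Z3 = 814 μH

Step 1 — Angular frequency: ω = 2π·f = 2π·1.36e+04 = 8.545e+04 rad/s.
Step 2 — Component impedances:
  Z1: Z = R = 1270 Ω
  Z2: Z = 1/(jωC) = -j/(ω·C) = 0 - j26.06 Ω
  Z3: Z = jωL = j·8.545e+04·0.000814 = 0 + j69.56 Ω
Step 3 — With open output, the series arm Z2 and the output shunt Z3 appear in series to ground: Z2 + Z3 = 0 + j43.49 Ω.
Step 4 — Parallel with input shunt Z1: Z_in = Z1 || (Z2 + Z3) = 1.488 + j43.44 Ω = 43.47∠88.0° Ω.
Step 5 — Power factor: PF = cos(φ) = Re(Z)/|Z| = 1.488/43.47 = 0.03423.
Step 6 — Type: Im(Z) = 43.44 ⇒ lagging (phase φ = 88.0°).

PF = 0.03423 (lagging, φ = 88.0°)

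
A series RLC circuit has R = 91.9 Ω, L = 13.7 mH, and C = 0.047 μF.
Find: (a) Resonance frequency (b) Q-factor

Step 1 — Resonance condition Im(Z)=0 gives ω₀ = 1/√(LC).
Step 2 — ω₀ = 1/√(0.0137·4.7e-08) = 3.941e+04 rad/s.
Step 3 — f₀ = ω₀/(2π) = 6272 Hz.
Step 4 — Series Q: Q = ω₀L/R = 3.941e+04·0.0137/91.9 = 5.875.

(a) f₀ = 6272 Hz  (b) Q = 5.875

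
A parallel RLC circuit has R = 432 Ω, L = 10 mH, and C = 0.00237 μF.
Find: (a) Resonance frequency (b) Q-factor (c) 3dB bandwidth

Step 1 — Resonance: ω₀ = 1/√(LC) = 1/√(0.01·2.37e-09) = 2.054e+05 rad/s.
Step 2 — f₀ = ω₀/(2π) = 3.269e+04 Hz.
Step 3 — Parallel Q: Q = R/(ω₀L) = 432/(2.054e+05·0.01) = 0.2103.
Step 4 — Bandwidth: Δω = ω₀/Q = 9.767e+05 rad/s; BW = Δω/(2π) = 1.554e+05 Hz.

(a) f₀ = 3.269e+04 Hz  (b) Q = 0.2103  (c) BW = 1.554e+05 Hz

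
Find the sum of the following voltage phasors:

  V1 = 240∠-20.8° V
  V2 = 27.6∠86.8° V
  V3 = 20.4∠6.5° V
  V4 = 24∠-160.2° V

Step 1 — Convert each phasor to rectangular form:
  V1 = 240·(cos(-20.8°) + j·sin(-20.8°)) = 224.4 - j85.23 V
  V2 = 27.6·(cos(86.8°) + j·sin(86.8°)) = 1.541 + j27.56 V
  V3 = 20.4·(cos(6.5°) + j·sin(6.5°)) = 20.27 + j2.309 V
  V4 = 24·(cos(-160.2°) + j·sin(-160.2°)) = -22.58 - j8.13 V
Step 2 — Sum components: V_total = 223.6 - j63.49 V.
Step 3 — Convert to polar: |V_total| = 232.4 V, ∠V_total = -15.9°.

V_total = 232.4∠-15.9° V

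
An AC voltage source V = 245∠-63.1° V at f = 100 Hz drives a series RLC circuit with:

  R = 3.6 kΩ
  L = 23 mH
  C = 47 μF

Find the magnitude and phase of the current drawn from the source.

Step 1 — Angular frequency: ω = 2π·f = 2π·100 = 628.3 rad/s.
Step 2 — Component impedances:
  R: Z = R = 3600 Ω
  L: Z = jωL = j·628.3·0.023 = 0 + j14.45 Ω
  C: Z = 1/(jωC) = -j/(ω·C) = 0 - j33.86 Ω
Step 3 — Series combination: Z_total = R + L + C = 3600 - j19.41 Ω = 3600∠-0.3° Ω.
Step 4 — Source phasor: V = 245∠-63.1° V = 110.8 - j218.5 V.
Step 5 — Ohm's law: I = V / Z_total = (110.8 - j218.5) / (3600 - j19.41) = 0.03112 - j0.06052 A.
Step 6 — Convert to polar: |I| = 0.06805 A, ∠I = -62.8°.

I = 0.06805∠-62.8° A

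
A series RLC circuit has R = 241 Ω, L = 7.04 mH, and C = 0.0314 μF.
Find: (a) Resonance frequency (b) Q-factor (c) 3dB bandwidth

Step 1 — Resonance: ω₀ = 1/√(LC) = 1/√(0.00704·3.14e-08) = 6.726e+04 rad/s.
Step 2 — f₀ = ω₀/(2π) = 1.07e+04 Hz.
Step 3 — Series Q: Q = ω₀L/R = 6.726e+04·0.00704/241 = 1.965.
Step 4 — Bandwidth: Δω = ω₀/Q = 3.423e+04 rad/s; BW = Δω/(2π) = 5448 Hz.

(a) f₀ = 1.07e+04 Hz  (b) Q = 1.965  (c) BW = 5448 Hz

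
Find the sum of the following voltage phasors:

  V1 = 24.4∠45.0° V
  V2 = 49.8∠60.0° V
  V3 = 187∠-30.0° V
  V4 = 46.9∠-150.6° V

Step 1 — Convert each phasor to rectangular form:
  V1 = 24.4·(cos(45.0°) + j·sin(45.0°)) = 17.25 + j17.25 V
  V2 = 49.8·(cos(60.0°) + j·sin(60.0°)) = 24.9 + j43.13 V
  V3 = 187·(cos(-30.0°) + j·sin(-30.0°)) = 161.9 - j93.5 V
  V4 = 46.9·(cos(-150.6°) + j·sin(-150.6°)) = -40.86 - j23.02 V
Step 2 — Sum components: V_total = 163.2 - j56.14 V.
Step 3 — Convert to polar: |V_total| = 172.6 V, ∠V_total = -19.0°.

V_total = 172.6∠-19.0° V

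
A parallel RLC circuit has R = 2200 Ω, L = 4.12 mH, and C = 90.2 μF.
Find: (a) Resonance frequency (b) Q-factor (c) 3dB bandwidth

Step 1 — Resonance: ω₀ = 1/√(LC) = 1/√(0.00412·9.02e-05) = 1640 rad/s.
Step 2 — f₀ = ω₀/(2π) = 261.1 Hz.
Step 3 — Parallel Q: Q = R/(ω₀L) = 2200/(1640·0.00412) = 325.5.
Step 4 — Bandwidth: Δω = ω₀/Q = 5.039 rad/s; BW = Δω/(2π) = 0.802 Hz.

(a) f₀ = 261.1 Hz  (b) Q = 325.5  (c) BW = 0.802 Hz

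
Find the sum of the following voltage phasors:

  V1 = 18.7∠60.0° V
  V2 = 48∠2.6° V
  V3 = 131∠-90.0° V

Step 1 — Convert each phasor to rectangular form:
  V1 = 18.7·(cos(60.0°) + j·sin(60.0°)) = 9.35 + j16.19 V
  V2 = 48·(cos(2.6°) + j·sin(2.6°)) = 47.95 + j2.177 V
  V3 = 131·(cos(-90.0°) + j·sin(-90.0°)) = 0 - j131 V
Step 2 — Sum components: V_total = 57.3 - j112.6 V.
Step 3 — Convert to polar: |V_total| = 126.4 V, ∠V_total = -63.0°.

V_total = 126.4∠-63.0° V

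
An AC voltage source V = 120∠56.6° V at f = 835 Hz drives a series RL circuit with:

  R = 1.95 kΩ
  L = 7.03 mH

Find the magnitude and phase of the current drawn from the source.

Step 1 — Angular frequency: ω = 2π·f = 2π·835 = 5246 rad/s.
Step 2 — Component impedances:
  R: Z = R = 1950 Ω
  L: Z = jωL = j·5246·0.00703 = 0 + j36.88 Ω
Step 3 — Series combination: Z_total = R + L = 1950 + j36.88 Ω = 1950∠1.1° Ω.
Step 4 — Source phasor: V = 120∠56.6° V = 66.06 + j100.2 V.
Step 5 — Ohm's law: I = V / Z_total = (66.06 + j100.2) / (1950 + j36.88) = 0.03483 + j0.05072 A.
Step 6 — Convert to polar: |I| = 0.06153 A, ∠I = 55.5°.

I = 0.06153∠55.5° A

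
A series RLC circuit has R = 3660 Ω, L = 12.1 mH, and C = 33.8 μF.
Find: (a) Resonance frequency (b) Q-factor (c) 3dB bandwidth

Step 1 — Resonance condition Im(Z)=0 gives ω₀ = 1/√(LC).
Step 2 — ω₀ = 1/√(0.0121·3.38e-05) = 1564 rad/s.
Step 3 — f₀ = ω₀/(2π) = 248.9 Hz.
Step 4 — Series Q: Q = ω₀L/R = 1564·0.0121/3660 = 0.00517.
Step 5 — 3dB bandwidth: Δω = ω₀/Q = 3.025e+05 rad/s; BW = Δω/(2π) = 4.814e+04 Hz.

(a) f₀ = 248.9 Hz  (b) Q = 0.00517  (c) BW = 4.814e+04 Hz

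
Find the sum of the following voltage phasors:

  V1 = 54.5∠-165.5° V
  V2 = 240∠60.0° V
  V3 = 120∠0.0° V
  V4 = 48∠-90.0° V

Step 1 — Convert each phasor to rectangular form:
  V1 = 54.5·(cos(-165.5°) + j·sin(-165.5°)) = -52.76 - j13.65 V
  V2 = 240·(cos(60.0°) + j·sin(60.0°)) = 120 + j207.8 V
  V3 = 120·(cos(0.0°) + j·sin(0.0°)) = 120 V
  V4 = 48·(cos(-90.0°) + j·sin(-90.0°)) = 0 - j48 V
Step 2 — Sum components: V_total = 187.2 + j146.2 V.
Step 3 — Convert to polar: |V_total| = 237.6 V, ∠V_total = 38.0°.

V_total = 237.6∠38.0° V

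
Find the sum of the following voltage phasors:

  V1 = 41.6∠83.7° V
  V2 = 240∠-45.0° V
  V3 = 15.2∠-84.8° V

Step 1 — Convert each phasor to rectangular form:
  V1 = 41.6·(cos(83.7°) + j·sin(83.7°)) = 4.565 + j41.35 V
  V2 = 240·(cos(-45.0°) + j·sin(-45.0°)) = 169.7 - j169.7 V
  V3 = 15.2·(cos(-84.8°) + j·sin(-84.8°)) = 1.378 - j15.14 V
Step 2 — Sum components: V_total = 175.6 - j143.5 V.
Step 3 — Convert to polar: |V_total| = 226.8 V, ∠V_total = -39.2°.

V_total = 226.8∠-39.2° V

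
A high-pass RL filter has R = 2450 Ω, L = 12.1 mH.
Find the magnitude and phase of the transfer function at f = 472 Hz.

Step 1 — Angular frequency: ω = 2π·472 = 2966 rad/s.
Step 2 — Transfer function: H(jω) = jωL/(R + jωL).
Step 3 — Numerator jωL = j·35.88; denominator R + jωL = 2450 + j35.88.
Step 4 — H = 0.0002145 + j0.01464.
Step 5 — Magnitude: |H| = 0.01465 (-36.7 dB); phase: φ = 89.2°.

|H| = 0.01465 (-36.7 dB), φ = 89.2°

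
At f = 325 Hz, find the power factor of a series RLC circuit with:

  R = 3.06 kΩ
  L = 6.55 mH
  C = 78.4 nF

Step 1 — Angular frequency: ω = 2π·f = 2π·325 = 2042 rad/s.
Step 2 — Component impedances:
  R: Z = R = 3060 Ω
  L: Z = jωL = j·2042·0.00655 = 0 + j13.38 Ω
  C: Z = 1/(jωC) = -j/(ω·C) = 0 - j6246 Ω
Step 3 — Series combination: Z_total = R + L + C = 3060 - j6233 Ω = 6944∠-63.9° Ω.
Step 4 — Power factor: PF = cos(φ) = Re(Z)/|Z| = 3060/6944 = 0.4407.
Step 5 — Type: Im(Z) = -6233 ⇒ leading (phase φ = -63.9°).

PF = 0.4407 (leading, φ = -63.9°)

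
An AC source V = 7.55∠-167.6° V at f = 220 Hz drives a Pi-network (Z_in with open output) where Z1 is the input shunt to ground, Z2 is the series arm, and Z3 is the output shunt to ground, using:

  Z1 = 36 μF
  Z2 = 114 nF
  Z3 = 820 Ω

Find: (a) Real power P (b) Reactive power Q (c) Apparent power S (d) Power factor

Step 1 — Angular frequency: ω = 2π·f = 2π·220 = 1382 rad/s.
Step 2 — Component impedances:
  Z1: Z = 1/(jωC) = -j/(ω·C) = 0 - j20.1 Ω
  Z2: Z = 1/(jωC) = -j/(ω·C) = 0 - j6346 Ω
  Z3: Z = R = 820 Ω
Step 3 — With open output, the series arm Z2 and the output shunt Z3 appear in series to ground: Z2 + Z3 = 820 - j6346 Ω.
Step 4 — Parallel with input shunt Z1: Z_in = Z1 || (Z2 + Z3) = 0.008038 - j20.03 Ω = 20.03∠-90.0° Ω.
Step 5 — Source phasor: V = 7.55∠-167.6° V = -7.374 - j1.621 V.
Step 6 — Current: I = V / Z = 0.08078 - j0.3681 A = 0.3769∠-77.6° A.
Step 7 — Complex power: S = V·I* = 0.001142 - j2.845 VA.
Step 8 — Real power: P = Re(S) = 0.001142 W.
Step 9 — Reactive power: Q = Im(S) = -2.845 VAR.
Step 10 — Apparent power: |S| = 2.845 VA.
Step 11 — Power factor: PF = P/|S| = 0.0004012 (leading).

(a) P = 0.001142 W  (b) Q = -2.845 VAR  (c) S = 2.845 VA  (d) PF = 0.0004012 (leading)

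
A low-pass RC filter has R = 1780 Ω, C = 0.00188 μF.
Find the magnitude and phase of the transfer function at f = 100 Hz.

Step 1 — Angular frequency: ω = 2π·100 = 628.3 rad/s.
Step 2 — Transfer function: H(jω) = 1/(1 + jωRC).
Step 3 — Denominator: 1 + jωRC = 1 + j·628.3·1780·1.88e-09 = 1 + j0.002103.
Step 4 — H = 1 - j0.002103.
Step 5 — Magnitude: |H| = 1 (-0.0 dB); phase: φ = -0.1°.

|H| = 1 (-0.0 dB), φ = -0.1°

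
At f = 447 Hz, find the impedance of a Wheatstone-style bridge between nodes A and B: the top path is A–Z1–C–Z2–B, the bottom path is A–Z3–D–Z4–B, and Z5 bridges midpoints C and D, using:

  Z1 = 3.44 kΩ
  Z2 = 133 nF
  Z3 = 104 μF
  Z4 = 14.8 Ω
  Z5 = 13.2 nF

Step 1 — Angular frequency: ω = 2π·f = 2π·447 = 2809 rad/s.
Step 2 — Component impedances:
  Z1: Z = R = 3440 Ω
  Z2: Z = 1/(jωC) = -j/(ω·C) = 0 - j2677 Ω
  Z3: Z = 1/(jωC) = -j/(ω·C) = 0 - j3.424 Ω
  Z4: Z = R = 14.8 Ω
  Z5: Z = 1/(jωC) = -j/(ω·C) = 0 - j2.697e+04 Ω
Step 3 — Bridge requires nodal analysis (the Z5 bridge couples midpoints C and D, so the two paths cannot be reduced to a simple series/parallel combination). Setting node B to ground and injecting 1 A at node A, the 3-node admittance system at A, C, D solves to V_A = Z_AB = 14.75 - j3.436 Ω = 15.15∠-13.1° Ω.

Z = 14.75 - j3.436 Ω = 15.15∠-13.1° Ω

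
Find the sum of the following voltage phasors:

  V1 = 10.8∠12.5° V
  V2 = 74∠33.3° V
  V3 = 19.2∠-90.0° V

Step 1 — Convert each phasor to rectangular form:
  V1 = 10.8·(cos(12.5°) + j·sin(12.5°)) = 10.54 + j2.338 V
  V2 = 74·(cos(33.3°) + j·sin(33.3°)) = 61.85 + j40.63 V
  V3 = 19.2·(cos(-90.0°) + j·sin(-90.0°)) = 0 - j19.2 V
Step 2 — Sum components: V_total = 72.39 + j23.77 V.
Step 3 — Convert to polar: |V_total| = 76.19 V, ∠V_total = 18.2°.

V_total = 76.19∠18.2° V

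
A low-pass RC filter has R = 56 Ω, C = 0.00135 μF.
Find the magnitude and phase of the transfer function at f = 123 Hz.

Step 1 — Angular frequency: ω = 2π·123 = 772.8 rad/s.
Step 2 — Transfer function: H(jω) = 1/(1 + jωRC).
Step 3 — Denominator: 1 + jωRC = 1 + j·772.8·56·1.35e-09 = 1 + j5.843e-05.
Step 4 — H = 1 - j5.843e-05.
Step 5 — Magnitude: |H| = 1 (-0.0 dB); phase: φ = -0.0°.

|H| = 1 (-0.0 dB), φ = -0.0°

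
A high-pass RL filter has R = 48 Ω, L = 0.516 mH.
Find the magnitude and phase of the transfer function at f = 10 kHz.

Step 1 — Angular frequency: ω = 2π·1e+04 = 6.283e+04 rad/s.
Step 2 — Transfer function: H(jω) = jωL/(R + jωL).
Step 3 — Numerator jωL = j·32.42; denominator R + jωL = 48 + j32.42.
Step 4 — H = 0.3133 + j0.4638.
Step 5 — Magnitude: |H| = 0.5597 (-5.0 dB); phase: φ = 56.0°.

|H| = 0.5597 (-5.0 dB), φ = 56.0°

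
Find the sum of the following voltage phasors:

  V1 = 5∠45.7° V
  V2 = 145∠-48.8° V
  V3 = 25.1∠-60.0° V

Step 1 — Convert each phasor to rectangular form:
  V1 = 5·(cos(45.7°) + j·sin(45.7°)) = 3.492 + j3.578 V
  V2 = 145·(cos(-48.8°) + j·sin(-48.8°)) = 95.51 - j109.1 V
  V3 = 25.1·(cos(-60.0°) + j·sin(-60.0°)) = 12.55 - j21.74 V
Step 2 — Sum components: V_total = 111.6 - j127.3 V.
Step 3 — Convert to polar: |V_total| = 169.2 V, ∠V_total = -48.8°.

V_total = 169.2∠-48.8° V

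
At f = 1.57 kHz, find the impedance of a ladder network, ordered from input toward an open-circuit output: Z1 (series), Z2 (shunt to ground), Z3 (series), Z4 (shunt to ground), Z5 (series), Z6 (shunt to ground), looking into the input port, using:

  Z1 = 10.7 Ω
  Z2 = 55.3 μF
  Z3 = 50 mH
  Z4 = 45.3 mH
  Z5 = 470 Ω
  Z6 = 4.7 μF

Step 1 — Angular frequency: ω = 2π·f = 2π·1570 = 9865 rad/s.
Step 2 — Component impedances:
  Z1: Z = R = 10.7 Ω
  Z2: Z = 1/(jωC) = -j/(ω·C) = 0 - j1.833 Ω
  Z3: Z = jωL = j·9865·0.05 = 0 + j493.2 Ω
  Z4: Z = jωL = j·9865·0.0453 = 0 + j446.9 Ω
  Z5: Z = R = 470 Ω
  Z6: Z = 1/(jωC) = -j/(ω·C) = 0 - j21.57 Ω
Step 3 — Ladder network (open output): work backward from the far end, alternating series and parallel combinations. Z_in = 10.7 - j1.837 Ω = 10.86∠-9.7° Ω.

Z = 10.7 - j1.837 Ω = 10.86∠-9.7° Ω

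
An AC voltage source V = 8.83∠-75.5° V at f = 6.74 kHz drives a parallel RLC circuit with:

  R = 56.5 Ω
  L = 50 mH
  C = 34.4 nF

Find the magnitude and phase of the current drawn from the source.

Step 1 — Angular frequency: ω = 2π·f = 2π·6740 = 4.235e+04 rad/s.
Step 2 — Component impedances:
  R: Z = R = 56.5 Ω
  L: Z = jωL = j·4.235e+04·0.05 = 0 + j2117 Ω
  C: Z = 1/(jωC) = -j/(ω·C) = 0 - j686.4 Ω
Step 3 — Parallel combination: 1/Z_total = 1/R + 1/L + 1/C; Z_total = 56.33 - j3.133 Ω = 56.41∠-3.2° Ω.
Step 4 — Source phasor: V = 8.83∠-75.5° V = 2.211 - j8.549 V.
Step 5 — Ohm's law: I = V / Z_total = (2.211 - j8.549) / (56.33 - j3.133) = 0.04755 - j0.1491 A.
Step 6 — Convert to polar: |I| = 0.1565 A, ∠I = -72.3°.

I = 0.1565∠-72.3° A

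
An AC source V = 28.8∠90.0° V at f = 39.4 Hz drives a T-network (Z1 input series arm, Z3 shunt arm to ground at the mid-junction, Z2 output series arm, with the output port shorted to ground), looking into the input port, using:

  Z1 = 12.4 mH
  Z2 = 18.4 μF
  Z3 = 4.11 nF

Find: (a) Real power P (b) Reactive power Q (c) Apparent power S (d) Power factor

Step 1 — Angular frequency: ω = 2π·f = 2π·39.4 = 247.6 rad/s.
Step 2 — Component impedances:
  Z1: Z = jωL = j·247.6·0.0124 = 0 + j3.07 Ω
  Z2: Z = 1/(jωC) = -j/(ω·C) = 0 - j219.5 Ω
  Z3: Z = 1/(jωC) = -j/(ω·C) = 0 - j9.828e+05 Ω
Step 3 — With the output port shorted to ground, the output series arm Z2 runs from the junction to ground; the shunt arm Z3 also runs from the junction to ground. They appear in parallel: Z3 || Z2 = 0 - j219.5 Ω.
Step 4 — Series with input arm Z1: Z_in = Z1 + (Z3 || Z2) = 0 - j216.4 Ω = 216.4∠-90.0° Ω.
Step 5 — Source phasor: V = 28.8∠90.0° V = 0 + j28.8 V.
Step 6 — Current: I = V / Z = -0.1331 A = 0.1331∠180.0° A.
Step 7 — Complex power: S = V·I* = 0 - j3.833 VA.
Step 8 — Real power: P = Re(S) = 0 W.
Step 9 — Reactive power: Q = Im(S) = -3.833 VAR.
Step 10 — Apparent power: |S| = 3.833 VA.
Step 11 — Power factor: PF = P/|S| = 0 (leading).

(a) P = 0 W  (b) Q = -3.833 VAR  (c) S = 3.833 VA  (d) PF = 0 (leading)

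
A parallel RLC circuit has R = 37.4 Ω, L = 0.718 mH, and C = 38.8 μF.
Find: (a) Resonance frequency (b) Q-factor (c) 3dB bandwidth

Step 1 — Resonance: ω₀ = 1/√(LC) = 1/√(0.000718·3.88e-05) = 5991 rad/s.
Step 2 — f₀ = ω₀/(2π) = 953.5 Hz.
Step 3 — Parallel Q: Q = R/(ω₀L) = 37.4/(5991·0.000718) = 8.694.
Step 4 — Bandwidth: Δω = ω₀/Q = 689.1 rad/s; BW = Δω/(2π) = 109.7 Hz.

(a) f₀ = 953.5 Hz  (b) Q = 8.694  (c) BW = 109.7 Hz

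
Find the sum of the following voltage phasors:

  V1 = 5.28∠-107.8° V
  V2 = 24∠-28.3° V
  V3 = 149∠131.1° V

Step 1 — Convert each phasor to rectangular form:
  V1 = 5.28·(cos(-107.8°) + j·sin(-107.8°)) = -1.614 - j5.027 V
  V2 = 24·(cos(-28.3°) + j·sin(-28.3°)) = 21.13 - j11.38 V
  V3 = 149·(cos(131.1°) + j·sin(131.1°)) = -97.95 + j112.3 V
Step 2 — Sum components: V_total = -78.43 + j95.88 V.
Step 3 — Convert to polar: |V_total| = 123.9 V, ∠V_total = 129.3°.

V_total = 123.9∠129.3° V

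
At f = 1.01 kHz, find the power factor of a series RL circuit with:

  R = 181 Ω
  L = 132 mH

Step 1 — Angular frequency: ω = 2π·f = 2π·1010 = 6346 rad/s.
Step 2 — Component impedances:
  R: Z = R = 181 Ω
  L: Z = jωL = j·6346·0.132 = 0 + j837.7 Ω
Step 3 — Series combination: Z_total = R + L = 181 + j837.7 Ω = 857∠77.8° Ω.
Step 4 — Power factor: PF = cos(φ) = Re(Z)/|Z| = 181/857 = 0.2112.
Step 5 — Type: Im(Z) = 837.7 ⇒ lagging (phase φ = 77.8°).

PF = 0.2112 (lagging, φ = 77.8°)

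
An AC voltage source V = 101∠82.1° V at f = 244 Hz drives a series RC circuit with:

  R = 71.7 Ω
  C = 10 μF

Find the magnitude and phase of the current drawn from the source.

Step 1 — Angular frequency: ω = 2π·f = 2π·244 = 1533 rad/s.
Step 2 — Component impedances:
  R: Z = R = 71.7 Ω
  C: Z = 1/(jωC) = -j/(ω·C) = 0 - j65.23 Ω
Step 3 — Series combination: Z_total = R + C = 71.7 - j65.23 Ω = 96.93∠-42.3° Ω.
Step 4 — Source phasor: V = 101∠82.1° V = 13.88 + j100 V.
Step 5 — Ohm's law: I = V / Z_total = (13.88 + j100) / (71.7 - j65.23) = -0.5886 + j0.8598 A.
Step 6 — Convert to polar: |I| = 1.042 A, ∠I = 124.4°.

I = 1.042∠124.4° A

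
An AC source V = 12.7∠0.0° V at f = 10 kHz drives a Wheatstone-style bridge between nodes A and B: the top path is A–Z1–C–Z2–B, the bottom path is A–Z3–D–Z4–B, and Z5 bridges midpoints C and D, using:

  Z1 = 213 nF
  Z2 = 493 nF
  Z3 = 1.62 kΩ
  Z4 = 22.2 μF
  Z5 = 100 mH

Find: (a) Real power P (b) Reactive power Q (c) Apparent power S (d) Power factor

Step 1 — Angular frequency: ω = 2π·f = 2π·1e+04 = 6.283e+04 rad/s.
Step 2 — Component impedances:
  Z1: Z = 1/(jωC) = -j/(ω·C) = 0 - j74.72 Ω
  Z2: Z = 1/(jωC) = -j/(ω·C) = 0 - j32.28 Ω
  Z3: Z = R = 1620 Ω
  Z4: Z = 1/(jωC) = -j/(ω·C) = 0 - j0.7169 Ω
  Z5: Z = jωL = j·6.283e+04·0.1 = 0 + j6283 Ω
Step 3 — Bridge requires nodal analysis (the Z5 bridge couples midpoints C and D, so the two paths cannot be reduced to a simple series/parallel combination). Setting node B to ground and injecting 1 A at node A, the 3-node admittance system at A, C, D solves to V_A = Z_AB = 7.059 - j106.7 Ω = 106.9∠-86.2° Ω.
Step 4 — Source phasor: V = 12.7∠0.0° V = 12.7 V.
Step 5 — Current: I = V / Z = 0.00784 + j0.1185 A = 0.1188∠86.2° A.
Step 6 — Complex power: S = V·I* = 0.09957 - j1.505 VA.
Step 7 — Real power: P = Re(S) = 0.09957 W.
Step 8 — Reactive power: Q = Im(S) = -1.505 VAR.
Step 9 — Apparent power: |S| = 1.508 VA.
Step 10 — Power factor: PF = P/|S| = 0.06601 (leading).

(a) P = 0.09957 W  (b) Q = -1.505 VAR  (c) S = 1.508 VA  (d) PF = 0.06601 (leading)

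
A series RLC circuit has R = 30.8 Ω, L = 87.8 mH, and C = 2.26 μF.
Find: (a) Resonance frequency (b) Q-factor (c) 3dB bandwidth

Step 1 — Resonance condition Im(Z)=0 gives ω₀ = 1/√(LC).
Step 2 — ω₀ = 1/√(0.0878·2.26e-06) = 2245 rad/s.
Step 3 — f₀ = ω₀/(2π) = 357.3 Hz.
Step 4 — Series Q: Q = ω₀L/R = 2245·0.0878/30.8 = 6.399.
Step 5 — 3dB bandwidth: Δω = ω₀/Q = 350.8 rad/s; BW = Δω/(2π) = 55.83 Hz.

(a) f₀ = 357.3 Hz  (b) Q = 6.399  (c) BW = 55.83 Hz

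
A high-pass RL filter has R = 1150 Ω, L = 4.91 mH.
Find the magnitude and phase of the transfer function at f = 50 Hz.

Step 1 — Angular frequency: ω = 2π·50 = 314.2 rad/s.
Step 2 — Transfer function: H(jω) = jωL/(R + jωL).
Step 3 — Numerator jωL = j·1.543; denominator R + jωL = 1150 + j1.543.
Step 4 — H = 1.799e-06 + j0.001341.
Step 5 — Magnitude: |H| = 0.001341 (-57.4 dB); phase: φ = 89.9°.

|H| = 0.001341 (-57.4 dB), φ = 89.9°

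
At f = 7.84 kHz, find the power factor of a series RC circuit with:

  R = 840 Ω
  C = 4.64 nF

Step 1 — Angular frequency: ω = 2π·f = 2π·7840 = 4.926e+04 rad/s.
Step 2 — Component impedances:
  R: Z = R = 840 Ω
  C: Z = 1/(jωC) = -j/(ω·C) = 0 - j4375 Ω
Step 3 — Series combination: Z_total = R + C = 840 - j4375 Ω = 4455∠-79.1° Ω.
Step 4 — Power factor: PF = cos(φ) = Re(Z)/|Z| = 840/4455 = 0.1886.
Step 5 — Type: Im(Z) = -4375 ⇒ leading (phase φ = -79.1°).

PF = 0.1886 (leading, φ = -79.1°)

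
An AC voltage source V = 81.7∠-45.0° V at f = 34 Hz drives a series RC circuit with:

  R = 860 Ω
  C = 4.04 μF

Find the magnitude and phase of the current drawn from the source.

Step 1 — Angular frequency: ω = 2π·f = 2π·34 = 213.6 rad/s.
Step 2 — Component impedances:
  R: Z = R = 860 Ω
  C: Z = 1/(jωC) = -j/(ω·C) = 0 - j1159 Ω
Step 3 — Series combination: Z_total = R + C = 860 - j1159 Ω = 1443∠-53.4° Ω.
Step 4 — Source phasor: V = 81.7∠-45.0° V = 57.77 - j57.77 V.
Step 5 — Ohm's law: I = V / Z_total = (57.77 - j57.77) / (860 - j1159) = 0.05601 + j0.008287 A.
Step 6 — Convert to polar: |I| = 0.05662 A, ∠I = 8.4°.

I = 0.05662∠8.4° A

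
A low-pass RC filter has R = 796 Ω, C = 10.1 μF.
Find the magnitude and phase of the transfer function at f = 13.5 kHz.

Step 1 — Angular frequency: ω = 2π·1.35e+04 = 8.482e+04 rad/s.
Step 2 — Transfer function: H(jω) = 1/(1 + jωRC).
Step 3 — Denominator: 1 + jωRC = 1 + j·8.482e+04·796·1.01e-05 = 1 + j681.9.
Step 4 — H = 2.15e-06 - j0.001466.
Step 5 — Magnitude: |H| = 0.001466 (-56.7 dB); phase: φ = -89.9°.

|H| = 0.001466 (-56.7 dB), φ = -89.9°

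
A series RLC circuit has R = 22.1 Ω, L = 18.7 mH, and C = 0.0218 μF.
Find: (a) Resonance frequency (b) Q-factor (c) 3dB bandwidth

Step 1 — Resonance: ω₀ = 1/√(LC) = 1/√(0.0187·2.18e-08) = 4.953e+04 rad/s.
Step 2 — f₀ = ω₀/(2π) = 7883 Hz.
Step 3 — Series Q: Q = ω₀L/R = 4.953e+04·0.0187/22.1 = 41.91.
Step 4 — Bandwidth: Δω = ω₀/Q = 1182 rad/s; BW = Δω/(2π) = 188.1 Hz.

(a) f₀ = 7883 Hz  (b) Q = 41.91  (c) BW = 188.1 Hz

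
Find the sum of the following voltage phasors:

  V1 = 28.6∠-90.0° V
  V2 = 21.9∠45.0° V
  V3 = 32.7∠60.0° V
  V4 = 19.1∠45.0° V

Step 1 — Convert each phasor to rectangular form:
  V1 = 28.6·(cos(-90.0°) + j·sin(-90.0°)) = 0 - j28.6 V
  V2 = 21.9·(cos(45.0°) + j·sin(45.0°)) = 15.49 + j15.49 V
  V3 = 32.7·(cos(60.0°) + j·sin(60.0°)) = 16.35 + j28.32 V
  V4 = 19.1·(cos(45.0°) + j·sin(45.0°)) = 13.51 + j13.51 V
Step 2 — Sum components: V_total = 45.34 + j28.71 V.
Step 3 — Convert to polar: |V_total| = 53.67 V, ∠V_total = 32.3°.

V_total = 53.67∠32.3° V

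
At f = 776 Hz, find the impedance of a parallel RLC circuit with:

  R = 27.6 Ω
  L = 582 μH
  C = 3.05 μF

Step 1 — Angular frequency: ω = 2π·f = 2π·776 = 4876 rad/s.
Step 2 — Component impedances:
  R: Z = R = 27.6 Ω
  L: Z = jωL = j·4876·0.000582 = 0 + j2.838 Ω
  C: Z = 1/(jωC) = -j/(ω·C) = 0 - j67.24 Ω
Step 3 — Parallel combination: 1/Z_total = 1/R + 1/L + 1/C; Z_total = 0.3144 + j2.929 Ω = 2.946∠83.9° Ω.

Z = 0.3144 + j2.929 Ω = 2.946∠83.9° Ω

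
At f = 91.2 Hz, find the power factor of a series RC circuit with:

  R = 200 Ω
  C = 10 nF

Step 1 — Angular frequency: ω = 2π·f = 2π·91.2 = 573 rad/s.
Step 2 — Component impedances:
  R: Z = R = 200 Ω
  C: Z = 1/(jωC) = -j/(ω·C) = 0 - j1.745e+05 Ω
Step 3 — Series combination: Z_total = R + C = 200 - j1.745e+05 Ω = 1.745e+05∠-89.9° Ω.
Step 4 — Power factor: PF = cos(φ) = Re(Z)/|Z| = 200/1.745e+05 = 0.001146.
Step 5 — Type: Im(Z) = -1.745e+05 ⇒ leading (phase φ = -89.9°).

PF = 0.001146 (leading, φ = -89.9°)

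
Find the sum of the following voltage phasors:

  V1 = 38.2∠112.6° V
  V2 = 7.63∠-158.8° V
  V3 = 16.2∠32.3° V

Step 1 — Convert each phasor to rectangular form:
  V1 = 38.2·(cos(112.6°) + j·sin(112.6°)) = -14.68 + j35.27 V
  V2 = 7.63·(cos(-158.8°) + j·sin(-158.8°)) = -7.114 - j2.759 V
  V3 = 16.2·(cos(32.3°) + j·sin(32.3°)) = 13.69 + j8.657 V
Step 2 — Sum components: V_total = -8.1 + j41.16 V.
Step 3 — Convert to polar: |V_total| = 41.95 V, ∠V_total = 101.1°.

V_total = 41.95∠101.1° V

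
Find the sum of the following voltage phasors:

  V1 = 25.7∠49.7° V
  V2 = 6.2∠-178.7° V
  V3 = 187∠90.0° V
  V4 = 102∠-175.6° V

Step 1 — Convert each phasor to rectangular form:
  V1 = 25.7·(cos(49.7°) + j·sin(49.7°)) = 16.62 + j19.6 V
  V2 = 6.2·(cos(-178.7°) + j·sin(-178.7°)) = -6.198 - j0.1407 V
  V3 = 187·(cos(90.0°) + j·sin(90.0°)) = 0 + j187 V
  V4 = 102·(cos(-175.6°) + j·sin(-175.6°)) = -101.7 - j7.825 V
Step 2 — Sum components: V_total = -91.28 + j198.6 V.
Step 3 — Convert to polar: |V_total| = 218.6 V, ∠V_total = 114.7°.

V_total = 218.6∠114.7° V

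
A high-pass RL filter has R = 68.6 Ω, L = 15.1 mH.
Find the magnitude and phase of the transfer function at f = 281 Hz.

Step 1 — Angular frequency: ω = 2π·281 = 1766 rad/s.
Step 2 — Transfer function: H(jω) = jωL/(R + jωL).
Step 3 — Numerator jωL = j·26.66; denominator R + jωL = 68.6 + j26.66.
Step 4 — H = 0.1312 + j0.3376.
Step 5 — Magnitude: |H| = 0.3622 (-8.8 dB); phase: φ = 68.8°.

|H| = 0.3622 (-8.8 dB), φ = 68.8°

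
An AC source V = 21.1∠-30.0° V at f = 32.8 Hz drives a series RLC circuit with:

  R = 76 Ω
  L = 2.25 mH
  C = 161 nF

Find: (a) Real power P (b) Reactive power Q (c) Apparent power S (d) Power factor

Step 1 — Angular frequency: ω = 2π·f = 2π·32.8 = 206.1 rad/s.
Step 2 — Component impedances:
  R: Z = R = 76 Ω
  L: Z = jωL = j·206.1·0.00225 = 0 + j0.4637 Ω
  C: Z = 1/(jωC) = -j/(ω·C) = 0 - j3.014e+04 Ω
Step 3 — Series combination: Z_total = R + L + C = 76 - j3.014e+04 Ω = 3.014e+04∠-89.9° Ω.
Step 4 — Source phasor: V = 21.1∠-30.0° V = 18.27 - j10.55 V.
Step 5 — Current: I = V / Z = 0.0003516 + j0.0006054 A = 0.0007001∠59.9° A.
Step 6 — Complex power: S = V·I* = 3.725e-05 - j0.01477 VA.
Step 7 — Real power: P = Re(S) = 3.725e-05 W.
Step 8 — Reactive power: Q = Im(S) = -0.01477 VAR.
Step 9 — Apparent power: |S| = 0.01477 VA.
Step 10 — Power factor: PF = P/|S| = 0.002522 (leading).

(a) P = 3.725e-05 W  (b) Q = -0.01477 VAR  (c) S = 0.01477 VA  (d) PF = 0.002522 (leading)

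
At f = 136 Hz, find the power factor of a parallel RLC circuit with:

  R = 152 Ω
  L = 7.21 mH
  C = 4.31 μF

Step 1 — Angular frequency: ω = 2π·f = 2π·136 = 854.5 rad/s.
Step 2 — Component impedances:
  R: Z = R = 152 Ω
  L: Z = jωL = j·854.5·0.00721 = 0 + j6.161 Ω
  C: Z = 1/(jωC) = -j/(ω·C) = 0 - j271.5 Ω
Step 3 — Parallel combination: 1/Z_total = 1/R + 1/L + 1/C; Z_total = 0.261 + j6.293 Ω = 6.299∠87.6° Ω.
Step 4 — Power factor: PF = cos(φ) = Re(Z)/|Z| = 0.261/6.299 = 0.04144.
Step 5 — Type: Im(Z) = 6.293 ⇒ lagging (phase φ = 87.6°).

PF = 0.04144 (lagging, φ = 87.6°)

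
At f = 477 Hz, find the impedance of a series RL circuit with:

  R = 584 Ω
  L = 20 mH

Step 1 — Angular frequency: ω = 2π·f = 2π·477 = 2997 rad/s.
Step 2 — Component impedances:
  R: Z = R = 584 Ω
  L: Z = jωL = j·2997·0.02 = 0 + j59.94 Ω
Step 3 — Series combination: Z_total = R + L = 584 + j59.94 Ω = 587.1∠5.9° Ω.

Z = 584 + j59.94 Ω = 587.1∠5.9° Ω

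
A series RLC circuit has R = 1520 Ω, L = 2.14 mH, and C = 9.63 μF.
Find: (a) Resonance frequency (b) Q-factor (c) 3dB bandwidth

Step 1 — Resonance: ω₀ = 1/√(LC) = 1/√(0.00214·9.63e-06) = 6966 rad/s.
Step 2 — f₀ = ω₀/(2π) = 1109 Hz.
Step 3 — Series Q: Q = ω₀L/R = 6966·0.00214/1520 = 0.009807.
Step 4 — Bandwidth: Δω = ω₀/Q = 7.103e+05 rad/s; BW = Δω/(2π) = 1.13e+05 Hz.

(a) f₀ = 1109 Hz  (b) Q = 0.009807  (c) BW = 1.13e+05 Hz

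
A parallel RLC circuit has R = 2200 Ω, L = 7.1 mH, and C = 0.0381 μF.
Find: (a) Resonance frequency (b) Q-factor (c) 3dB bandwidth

Step 1 — Resonance: ω₀ = 1/√(LC) = 1/√(0.0071·3.81e-08) = 6.08e+04 rad/s.
Step 2 — f₀ = ω₀/(2π) = 9677 Hz.
Step 3 — Parallel Q: Q = R/(ω₀L) = 2200/(6.08e+04·0.0071) = 5.096.
Step 4 — Bandwidth: Δω = ω₀/Q = 1.193e+04 rad/s; BW = Δω/(2π) = 1899 Hz.

(a) f₀ = 9677 Hz  (b) Q = 5.096  (c) BW = 1899 Hz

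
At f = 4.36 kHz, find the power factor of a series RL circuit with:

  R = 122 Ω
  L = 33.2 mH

Step 1 — Angular frequency: ω = 2π·f = 2π·4360 = 2.739e+04 rad/s.
Step 2 — Component impedances:
  R: Z = R = 122 Ω
  L: Z = jωL = j·2.739e+04·0.0332 = 0 + j909.5 Ω
Step 3 — Series combination: Z_total = R + L = 122 + j909.5 Ω = 917.6∠82.4° Ω.
Step 4 — Power factor: PF = cos(φ) = Re(Z)/|Z| = 122/917.65 = 0.1329.
Step 5 — Type: Im(Z) = 909.5 ⇒ lagging (phase φ = 82.4°).

PF = 0.1329 (lagging, φ = 82.4°)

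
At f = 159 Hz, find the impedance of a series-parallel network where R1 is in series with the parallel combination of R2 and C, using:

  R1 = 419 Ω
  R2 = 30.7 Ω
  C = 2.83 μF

Step 1 — Angular frequency: ω = 2π·f = 2π·159 = 999 rad/s.
Step 2 — Component impedances:
  R1: Z = R = 419 Ω
  R2: Z = R = 30.7 Ω
  C: Z = 1/(jωC) = -j/(ω·C) = 0 - j353.7 Ω
Step 3 — Parallel branch: R2 || C = 1/(1/R2 + 1/C) = 30.47 - j2.645 Ω.
Step 4 — Series with R1: Z_total = R1 + (R2 || C) = 449.5 - j2.645 Ω = 449.5∠-0.3° Ω.

Z = 449.5 - j2.645 Ω = 449.5∠-0.3° Ω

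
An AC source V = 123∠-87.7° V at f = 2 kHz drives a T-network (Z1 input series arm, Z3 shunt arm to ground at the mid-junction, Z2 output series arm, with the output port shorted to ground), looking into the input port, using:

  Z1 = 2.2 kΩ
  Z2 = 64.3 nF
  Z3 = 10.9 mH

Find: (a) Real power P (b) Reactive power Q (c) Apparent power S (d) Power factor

Step 1 — Angular frequency: ω = 2π·f = 2π·2000 = 1.257e+04 rad/s.
Step 2 — Component impedances:
  Z1: Z = R = 2200 Ω
  Z2: Z = 1/(jωC) = -j/(ω·C) = 0 - j1238 Ω
  Z3: Z = jωL = j·1.257e+04·0.0109 = 0 + j137 Ω
Step 3 — With the output port shorted to ground, the output series arm Z2 runs from the junction to ground; the shunt arm Z3 also runs from the junction to ground. They appear in parallel: Z3 || Z2 = 0 + j154 Ω.
Step 4 — Series with input arm Z1: Z_in = Z1 + (Z3 || Z2) = 2200 + j154 Ω = 2205∠4.0° Ω.
Step 5 — Source phasor: V = 123∠-87.7° V = 4.936 - j122.9 V.
Step 6 — Current: I = V / Z = -0.001659 - j0.05575 A = 0.05577∠-91.7° A.
Step 7 — Complex power: S = V·I* = 6.843 + j0.4791 VA.
Step 8 — Real power: P = Re(S) = 6.843 W.
Step 9 — Reactive power: Q = Im(S) = 0.4791 VAR.
Step 10 — Apparent power: |S| = 6.86 VA.
Step 11 — Power factor: PF = P/|S| = 0.9976 (lagging).

(a) P = 6.843 W  (b) Q = 0.4791 VAR  (c) S = 6.86 VA  (d) PF = 0.9976 (lagging)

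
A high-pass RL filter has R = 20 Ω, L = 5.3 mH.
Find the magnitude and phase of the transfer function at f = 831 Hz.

Step 1 — Angular frequency: ω = 2π·831 = 5221 rad/s.
Step 2 — Transfer function: H(jω) = jωL/(R + jωL).
Step 3 — Numerator jωL = j·27.67; denominator R + jωL = 20 + j27.67.
Step 4 — H = 0.6569 + j0.4747.
Step 5 — Magnitude: |H| = 0.8105 (-1.8 dB); phase: φ = 35.9°.

|H| = 0.8105 (-1.8 dB), φ = 35.9°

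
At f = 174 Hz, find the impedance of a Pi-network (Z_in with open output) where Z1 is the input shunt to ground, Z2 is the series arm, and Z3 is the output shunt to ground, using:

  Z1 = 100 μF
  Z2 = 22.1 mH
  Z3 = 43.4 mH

Step 1 — Angular frequency: ω = 2π·f = 2π·174 = 1093 rad/s.
Step 2 — Component impedances:
  Z1: Z = 1/(jωC) = -j/(ω·C) = 0 - j9.147 Ω
  Z2: Z = jωL = j·1093·0.0221 = 0 + j24.16 Ω
  Z3: Z = jωL = j·1093·0.0434 = 0 + j47.45 Ω
Step 3 — With open output, the series arm Z2 and the output shunt Z3 appear in series to ground: Z2 + Z3 = 0 + j71.61 Ω.
Step 4 — Parallel with input shunt Z1: Z_in = Z1 || (Z2 + Z3) = 0 - j10.49 Ω = 10.49∠-90.0° Ω.

Z = 0 - j10.49 Ω = 10.49∠-90.0° Ω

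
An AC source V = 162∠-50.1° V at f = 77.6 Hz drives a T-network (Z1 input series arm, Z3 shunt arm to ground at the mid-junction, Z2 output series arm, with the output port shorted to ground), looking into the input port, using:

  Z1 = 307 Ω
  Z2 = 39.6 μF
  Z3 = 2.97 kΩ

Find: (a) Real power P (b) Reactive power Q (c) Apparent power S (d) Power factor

Step 1 — Angular frequency: ω = 2π·f = 2π·77.6 = 487.6 rad/s.
Step 2 — Component impedances:
  Z1: Z = R = 307 Ω
  Z2: Z = 1/(jωC) = -j/(ω·C) = 0 - j51.79 Ω
  Z3: Z = R = 2970 Ω
Step 3 — With the output port shorted to ground, the output series arm Z2 runs from the junction to ground; the shunt arm Z3 also runs from the junction to ground. They appear in parallel: Z3 || Z2 = 0.9029 - j51.78 Ω.
Step 4 — Series with input arm Z1: Z_in = Z1 + (Z3 || Z2) = 307.9 - j51.78 Ω = 312.2∠-9.5° Ω.
Step 5 — Source phasor: V = 162∠-50.1° V = 103.9 - j124.3 V.
Step 6 — Current: I = V / Z = 0.3942 - j0.3373 A = 0.5189∠-40.6° A.
Step 7 — Complex power: S = V·I* = 82.89 - j13.94 VA.
Step 8 — Real power: P = Re(S) = 82.89 W.
Step 9 — Reactive power: Q = Im(S) = -13.94 VAR.
Step 10 — Apparent power: |S| = 84.05 VA.
Step 11 — Power factor: PF = P/|S| = 0.9862 (leading).

(a) P = 82.89 W  (b) Q = -13.94 VAR  (c) S = 84.05 VA  (d) PF = 0.9862 (leading)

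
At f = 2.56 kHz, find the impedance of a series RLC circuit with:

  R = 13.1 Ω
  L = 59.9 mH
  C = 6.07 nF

Step 1 — Angular frequency: ω = 2π·f = 2π·2560 = 1.608e+04 rad/s.
Step 2 — Component impedances:
  R: Z = R = 13.1 Ω
  L: Z = jωL = j·1.608e+04·0.0599 = 0 + j963.5 Ω
  C: Z = 1/(jωC) = -j/(ω·C) = 0 - j1.024e+04 Ω
Step 3 — Series combination: Z_total = R + L + C = 13.1 - j9279 Ω = 9279∠-89.9° Ω.

Z = 13.1 - j9279 Ω = 9279∠-89.9° Ω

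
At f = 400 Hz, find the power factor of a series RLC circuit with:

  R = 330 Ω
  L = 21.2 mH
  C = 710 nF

Step 1 — Angular frequency: ω = 2π·f = 2π·400 = 2513 rad/s.
Step 2 — Component impedances:
  R: Z = R = 330 Ω
  L: Z = jωL = j·2513·0.0212 = 0 + j53.28 Ω
  C: Z = 1/(jωC) = -j/(ω·C) = 0 - j560.4 Ω
Step 3 — Series combination: Z_total = R + L + C = 330 - j507.1 Ω = 605∠-56.9° Ω.
Step 4 — Power factor: PF = cos(φ) = Re(Z)/|Z| = 330/605.04 = 0.5454.
Step 5 — Type: Im(Z) = -507.1 ⇒ leading (phase φ = -56.9°).

PF = 0.5454 (leading, φ = -56.9°)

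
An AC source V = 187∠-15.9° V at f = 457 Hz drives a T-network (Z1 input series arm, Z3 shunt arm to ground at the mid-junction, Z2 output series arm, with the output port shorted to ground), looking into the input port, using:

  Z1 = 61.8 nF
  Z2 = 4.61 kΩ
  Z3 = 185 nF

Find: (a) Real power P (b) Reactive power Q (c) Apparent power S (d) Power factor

Step 1 — Angular frequency: ω = 2π·f = 2π·457 = 2871 rad/s.
Step 2 — Component impedances:
  Z1: Z = 1/(jωC) = -j/(ω·C) = 0 - j5635 Ω
  Z2: Z = R = 4610 Ω
  Z3: Z = 1/(jωC) = -j/(ω·C) = 0 - j1882 Ω
Step 3 — With the output port shorted to ground, the output series arm Z2 runs from the junction to ground; the shunt arm Z3 also runs from the junction to ground. They appear in parallel: Z3 || Z2 = 658.8 - j1613 Ω.
Step 4 — Series with input arm Z1: Z_in = Z1 + (Z3 || Z2) = 658.8 - j7249 Ω = 7279∠-84.8° Ω.
Step 5 — Source phasor: V = 187∠-15.9° V = 179.8 - j51.23 V.
Step 6 — Current: I = V / Z = 0.009246 + j0.02397 A = 0.02569∠68.9° A.
Step 7 — Complex power: S = V·I* = 0.4349 - j4.785 VA.
Step 8 — Real power: P = Re(S) = 0.4349 W.
Step 9 — Reactive power: Q = Im(S) = -4.785 VAR.
Step 10 — Apparent power: |S| = 4.804 VA.
Step 11 — Power factor: PF = P/|S| = 0.09052 (leading).

(a) P = 0.4349 W  (b) Q = -4.785 VAR  (c) S = 4.804 VA  (d) PF = 0.09052 (leading)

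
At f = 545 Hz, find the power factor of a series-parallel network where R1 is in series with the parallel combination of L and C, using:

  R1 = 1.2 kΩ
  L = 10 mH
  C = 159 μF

Step 1 — Angular frequency: ω = 2π·f = 2π·545 = 3424 rad/s.
Step 2 — Component impedances:
  R1: Z = R = 1200 Ω
  L: Z = jωL = j·3424·0.01 = 0 + j34.24 Ω
  C: Z = 1/(jωC) = -j/(ω·C) = 0 - j1.837 Ω
Step 3 — Parallel branch: L || C = 1/(1/L + 1/C) = 0 - j1.941 Ω.
Step 4 — Series with R1: Z_total = R1 + (L || C) = 1200 - j1.941 Ω = 1200∠-0.1° Ω.
Step 5 — Power factor: PF = cos(φ) = Re(Z)/|Z| = 1200/1200 = 1.
Step 6 — Type: Im(Z) = -1.941 ⇒ leading (phase φ = -0.1°).

PF = 1 (leading, φ = -0.1°)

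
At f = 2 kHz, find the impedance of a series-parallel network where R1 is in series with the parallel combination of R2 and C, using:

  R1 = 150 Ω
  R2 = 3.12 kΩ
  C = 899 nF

Step 1 — Angular frequency: ω = 2π·f = 2π·2000 = 1.257e+04 rad/s.
Step 2 — Component impedances:
  R1: Z = R = 150 Ω
  R2: Z = R = 3120 Ω
  C: Z = 1/(jωC) = -j/(ω·C) = 0 - j88.52 Ω
Step 3 — Parallel branch: R2 || C = 1/(1/R2 + 1/C) = 2.509 - j88.45 Ω.
Step 4 — Series with R1: Z_total = R1 + (R2 || C) = 152.5 - j88.45 Ω = 176.3∠-30.1° Ω.

Z = 152.5 - j88.45 Ω = 176.3∠-30.1° Ω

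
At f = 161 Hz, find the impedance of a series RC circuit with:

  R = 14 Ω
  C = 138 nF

Step 1 — Angular frequency: ω = 2π·f = 2π·161 = 1012 rad/s.
Step 2 — Component impedances:
  R: Z = R = 14 Ω
  C: Z = 1/(jωC) = -j/(ω·C) = 0 - j7163 Ω
Step 3 — Series combination: Z_total = R + C = 14 - j7163 Ω = 7163∠-89.9° Ω.

Z = 14 - j7163 Ω = 7163∠-89.9° Ω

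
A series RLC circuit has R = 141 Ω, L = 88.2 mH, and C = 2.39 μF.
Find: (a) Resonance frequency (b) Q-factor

Step 1 — Resonance condition Im(Z)=0 gives ω₀ = 1/√(LC).
Step 2 — ω₀ = 1/√(0.0882·2.39e-06) = 2178 rad/s.
Step 3 — f₀ = ω₀/(2π) = 346.6 Hz.
Step 4 — Series Q: Q = ω₀L/R = 2178·0.0882/141 = 1.362.

(a) f₀ = 346.6 Hz  (b) Q = 1.362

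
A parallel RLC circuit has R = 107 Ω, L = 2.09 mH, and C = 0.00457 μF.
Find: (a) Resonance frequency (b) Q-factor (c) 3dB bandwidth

Step 1 — Resonance: ω₀ = 1/√(LC) = 1/√(0.00209·4.57e-09) = 3.236e+05 rad/s.
Step 2 — f₀ = ω₀/(2π) = 5.15e+04 Hz.
Step 3 — Parallel Q: Q = R/(ω₀L) = 107/(3.236e+05·0.00209) = 0.1582.
Step 4 — Bandwidth: Δω = ω₀/Q = 2.045e+06 rad/s; BW = Δω/(2π) = 3.255e+05 Hz.

(a) f₀ = 5.15e+04 Hz  (b) Q = 0.1582  (c) BW = 3.255e+05 Hz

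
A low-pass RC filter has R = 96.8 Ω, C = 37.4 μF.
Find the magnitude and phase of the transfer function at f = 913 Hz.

Step 1 — Angular frequency: ω = 2π·913 = 5737 rad/s.
Step 2 — Transfer function: H(jω) = 1/(1 + jωRC).
Step 3 — Denominator: 1 + jωRC = 1 + j·5737·96.8·3.74e-05 = 1 + j20.77.
Step 4 — H = 0.002313 - j0.04804.
Step 5 — Magnitude: |H| = 0.04809 (-26.4 dB); phase: φ = -87.2°.

|H| = 0.04809 (-26.4 dB), φ = -87.2°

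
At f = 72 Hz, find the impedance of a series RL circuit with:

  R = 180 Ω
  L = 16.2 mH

Step 1 — Angular frequency: ω = 2π·f = 2π·72 = 452.4 rad/s.
Step 2 — Component impedances:
  R: Z = R = 180 Ω
  L: Z = jωL = j·452.4·0.0162 = 0 + j7.329 Ω
Step 3 — Series combination: Z_total = R + L = 180 + j7.329 Ω = 180.1∠2.3° Ω.

Z = 180 + j7.329 Ω = 180.1∠2.3° Ω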